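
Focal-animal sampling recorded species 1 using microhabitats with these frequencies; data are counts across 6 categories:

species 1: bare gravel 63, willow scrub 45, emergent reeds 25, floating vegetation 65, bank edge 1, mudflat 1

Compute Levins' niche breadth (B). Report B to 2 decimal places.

3.69

Proportions for species 1 (n=200): 63/200=0.3150, 45/200=0.2250, 25/200=0.1250, 65/200=0.3250, 1/200=0.0050, 1/200=0.0050
Σpᵢ² = 0.3150² + 0.2250² + 0.1250² + 0.3250² + 0.0050² + 0.0050² = 0.099225 + 0.050625 + 0.015625 + 0.105625 + 0.000025 + 0.000025 = 0.271150
B = 1 / 0.271150 = 3.6880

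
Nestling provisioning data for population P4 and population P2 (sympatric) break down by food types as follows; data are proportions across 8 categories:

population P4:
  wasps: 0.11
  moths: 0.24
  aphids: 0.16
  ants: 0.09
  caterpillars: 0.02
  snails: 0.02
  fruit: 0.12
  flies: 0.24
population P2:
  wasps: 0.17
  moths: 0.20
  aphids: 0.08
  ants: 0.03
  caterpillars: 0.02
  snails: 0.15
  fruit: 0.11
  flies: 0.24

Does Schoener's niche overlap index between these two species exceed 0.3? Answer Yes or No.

Yes

Σ|p₁ᵢ − p₂ᵢ| = 0.06 + 0.04 + 0.08 + 0.06 + 0.00 + 0.13 + 0.01 + 0.00 = 0.38
D = 1 − ½ × 0.38 = 1 − 0.190 = 0.8100
D = 0.8100 > 0.3 → Yes.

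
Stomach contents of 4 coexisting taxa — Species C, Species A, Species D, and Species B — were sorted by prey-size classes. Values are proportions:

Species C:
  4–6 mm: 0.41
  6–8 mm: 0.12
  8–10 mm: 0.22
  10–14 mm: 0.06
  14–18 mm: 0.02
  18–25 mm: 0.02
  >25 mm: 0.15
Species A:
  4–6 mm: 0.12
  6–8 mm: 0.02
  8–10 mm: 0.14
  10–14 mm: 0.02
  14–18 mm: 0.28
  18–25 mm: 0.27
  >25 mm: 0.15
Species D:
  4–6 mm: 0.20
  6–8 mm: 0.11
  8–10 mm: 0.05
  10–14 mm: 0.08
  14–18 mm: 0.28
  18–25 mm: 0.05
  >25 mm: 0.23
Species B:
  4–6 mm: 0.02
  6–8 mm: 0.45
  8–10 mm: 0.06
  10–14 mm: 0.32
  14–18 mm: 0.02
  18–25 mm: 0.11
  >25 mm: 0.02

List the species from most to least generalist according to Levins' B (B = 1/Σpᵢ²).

Species D > Species A > Species C > Species B

Σp_Cᵢ² = 0.41² + 0.12² + 0.22² + 0.06² + 0.02² + 0.02² + 0.15² = 0.1681 + 0.0144 + 0.0484 + 0.0036 + 0.0004 + 0.0004 + 0.0225 = 0.2578
B_C = 1 / 0.2578 = 3.8790
Σp_Aᵢ² = 0.12² + 0.02² + 0.14² + 0.02² + 0.28² + 0.27² + 0.15² = 0.0144 + 0.0004 + 0.0196 + 0.0004 + 0.0784 + 0.0729 + 0.0225 = 0.2086
B_A = 1 / 0.2086 = 4.7939
Σp_Dᵢ² = 0.20² + 0.11² + 0.05² + 0.08² + 0.28² + 0.05² + 0.23² = 0.0400 + 0.0121 + 0.0025 + 0.0064 + 0.0784 + 0.0025 + 0.0529 = 0.1948
B_D = 1 / 0.1948 = 5.1335
Σp_Bᵢ² = 0.02² + 0.45² + 0.06² + 0.32² + 0.02² + 0.11² + 0.02² = 0.0004 + 0.2025 + 0.0036 + 0.1024 + 0.0004 + 0.0121 + 0.0004 = 0.3218
B_B = 1 / 0.3218 = 3.1075
Ranking by B (broadest → narrowest): Species D (5.13) > Species A (4.79) > Species C (3.88) > Species B (3.11)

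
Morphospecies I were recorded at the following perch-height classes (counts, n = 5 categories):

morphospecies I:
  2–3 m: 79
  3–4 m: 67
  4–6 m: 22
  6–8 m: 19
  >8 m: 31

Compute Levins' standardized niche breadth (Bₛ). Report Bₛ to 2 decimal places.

0.70

Proportions for morphospecies I (n=218): 79/218=0.3624, 67/218=0.3073, 22/218=0.1009, 19/218=0.0872, 31/218=0.1422
Σpᵢ² = 0.3624² + 0.3073² + 0.1009² + 0.0872² + 0.1422² = 0.131334 + 0.094433 + 0.010181 + 0.007604 + 0.020221 = 0.263773
B = 1 / 0.263773 = 3.7911
Bₛ = (B − 1)/(n − 1) = (3.7911 − 1)/(5 − 1) = 2.7911/4 = 0.6978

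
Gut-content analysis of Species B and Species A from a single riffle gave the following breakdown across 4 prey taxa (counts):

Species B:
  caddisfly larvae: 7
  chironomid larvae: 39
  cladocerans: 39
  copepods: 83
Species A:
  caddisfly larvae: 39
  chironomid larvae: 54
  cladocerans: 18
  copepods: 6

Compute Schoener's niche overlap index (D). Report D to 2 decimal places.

0.48

Proportions for Species B (n=168): 7/168=0.0417, 39/168=0.2321, 39/168=0.2321, 83/168=0.4940
Proportions for Species A (n=117): 39/117=0.3333, 54/117=0.4615, 18/117=0.1538, 6/117=0.0513
Σ|p₁ᵢ − p₂ᵢ| = 0.2916 + 0.2294 + 0.0783 + 0.4427 = 1.0420
D = 1 − ½ × 1.0420 = 1 − 0.52100 = 0.47900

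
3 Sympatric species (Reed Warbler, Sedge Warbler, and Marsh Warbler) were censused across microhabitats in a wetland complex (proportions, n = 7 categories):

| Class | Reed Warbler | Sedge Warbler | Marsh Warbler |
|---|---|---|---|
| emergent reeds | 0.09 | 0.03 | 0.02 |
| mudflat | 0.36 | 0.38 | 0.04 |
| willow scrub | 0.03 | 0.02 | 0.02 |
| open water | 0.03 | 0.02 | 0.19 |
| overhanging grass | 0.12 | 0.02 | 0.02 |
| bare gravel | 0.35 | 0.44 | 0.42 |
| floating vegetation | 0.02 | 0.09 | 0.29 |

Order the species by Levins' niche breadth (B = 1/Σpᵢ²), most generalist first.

Reed Warbler > Marsh Warbler > Sedge Warbler

Σp_Reedᵢ² = 0.09² + 0.36² + 0.03² + 0.03² + 0.12² + 0.35² + 0.02² = 0.0081 + 0.1296 + 0.0009 + 0.0009 + 0.0144 + 0.1225 + 0.0004 = 0.2768
B_Reed = 1 / 0.2768 = 3.6127
Σp_Sedgᵢ² = 0.03² + 0.38² + 0.02² + 0.02² + 0.02² + 0.44² + 0.09² = 0.0009 + 0.1444 + 0.0004 + 0.0004 + 0.0004 + 0.1936 + 0.0081 = 0.3482
B_Sedg = 1 / 0.3482 = 2.8719
Σp_Marsᵢ² = 0.02² + 0.04² + 0.02² + 0.19² + 0.02² + 0.42² + 0.29² = 0.0004 + 0.0016 + 0.0004 + 0.0361 + 0.0004 + 0.1764 + 0.0841 = 0.2994
B_Mars = 1 / 0.2994 = 3.3400
Ranking by B (broadest → narrowest): Reed Warbler (3.61) > Marsh Warbler (3.34) > Sedge Warbler (2.87)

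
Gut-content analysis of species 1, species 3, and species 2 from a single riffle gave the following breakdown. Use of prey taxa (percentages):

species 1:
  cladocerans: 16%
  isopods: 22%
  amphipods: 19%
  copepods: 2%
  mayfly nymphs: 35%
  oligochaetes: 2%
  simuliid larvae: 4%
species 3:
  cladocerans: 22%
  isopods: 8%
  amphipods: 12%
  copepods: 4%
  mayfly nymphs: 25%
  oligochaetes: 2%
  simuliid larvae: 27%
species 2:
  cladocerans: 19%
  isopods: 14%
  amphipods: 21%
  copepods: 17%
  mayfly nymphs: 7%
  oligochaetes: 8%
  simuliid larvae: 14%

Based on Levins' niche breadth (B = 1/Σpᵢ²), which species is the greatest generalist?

species 2

Convert percentages to proportions (divide by 100).
Σp_1ᵢ² = 0.16² + 0.22² + 0.19² + 0.02² + 0.35² + 0.02² + 0.04² = 0.0256 + 0.0484 + 0.0361 + 0.0004 + 0.1225 + 0.0004 + 0.0016 = 0.2350
B_1 = 1 / 0.2350 = 4.2553
Σp_3ᵢ² = 0.22² + 0.08² + 0.12² + 0.04² + 0.25² + 0.02² + 0.27² = 0.0484 + 0.0064 + 0.0144 + 0.0016 + 0.0625 + 0.0004 + 0.0729 = 0.2066
B_3 = 1 / 0.2066 = 4.8403
Σp_2ᵢ² = 0.19² + 0.14² + 0.21² + 0.17² + 0.07² + 0.08² + 0.14² = 0.0361 + 0.0196 + 0.0441 + 0.0289 + 0.0049 + 0.0064 + 0.0196 = 0.1596
B_2 = 1 / 0.1596 = 6.2657
Highest B → broadest niche (most generalist): species 2 (B = 6.27).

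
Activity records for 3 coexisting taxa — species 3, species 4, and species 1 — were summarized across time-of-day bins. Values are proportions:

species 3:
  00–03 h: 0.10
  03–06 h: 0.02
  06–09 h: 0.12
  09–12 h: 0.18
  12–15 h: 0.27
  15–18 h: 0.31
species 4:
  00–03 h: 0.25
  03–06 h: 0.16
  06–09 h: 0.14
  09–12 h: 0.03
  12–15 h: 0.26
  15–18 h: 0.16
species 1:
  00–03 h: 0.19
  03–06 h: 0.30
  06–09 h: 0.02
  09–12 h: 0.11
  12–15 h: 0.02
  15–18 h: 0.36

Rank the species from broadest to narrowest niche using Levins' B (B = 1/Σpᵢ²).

species 4 > species 3 > species 1

Σp_3ᵢ² = 0.10² + 0.02² + 0.12² + 0.18² + 0.27² + 0.31² = 0.0100 + 0.0004 + 0.0144 + 0.0324 + 0.0729 + 0.0961 = 0.2262
B_3 = 1 / 0.2262 = 4.4209
Σp_4ᵢ² = 0.25² + 0.16² + 0.14² + 0.03² + 0.26² + 0.16² = 0.0625 + 0.0256 + 0.0196 + 0.0009 + 0.0676 + 0.0256 = 0.2018
B_4 = 1 / 0.2018 = 4.9554
Σp_1ᵢ² = 0.19² + 0.30² + 0.02² + 0.11² + 0.02² + 0.36² = 0.0361 + 0.0900 + 0.0004 + 0.0121 + 0.0004 + 0.1296 = 0.2686
B_1 = 1 / 0.2686 = 3.7230
Ranking by B (broadest → narrowest): species 4 (4.96) > species 3 (4.42) > species 1 (3.72)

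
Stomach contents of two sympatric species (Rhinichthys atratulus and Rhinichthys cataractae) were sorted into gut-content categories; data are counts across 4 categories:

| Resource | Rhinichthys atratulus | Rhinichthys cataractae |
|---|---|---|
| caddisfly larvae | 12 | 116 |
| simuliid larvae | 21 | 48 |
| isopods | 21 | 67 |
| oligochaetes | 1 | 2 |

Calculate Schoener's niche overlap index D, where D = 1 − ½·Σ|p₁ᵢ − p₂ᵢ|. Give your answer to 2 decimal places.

0.72

Proportions for Rhinichthys atratulus (n=55): 12/55=0.2182, 21/55=0.3818, 21/55=0.3818, 1/55=0.0182
Proportions for Rhinichthys cataractae (n=233): 116/233=0.4979, 48/233=0.2060, 67/233=0.2876, 2/233=0.0086
Σ|p₁ᵢ − p₂ᵢ| = 0.2797 + 0.1758 + 0.0942 + 0.0096 = 0.5593
D = 1 − ½ × 0.5593 = 1 − 0.27965 = 0.72035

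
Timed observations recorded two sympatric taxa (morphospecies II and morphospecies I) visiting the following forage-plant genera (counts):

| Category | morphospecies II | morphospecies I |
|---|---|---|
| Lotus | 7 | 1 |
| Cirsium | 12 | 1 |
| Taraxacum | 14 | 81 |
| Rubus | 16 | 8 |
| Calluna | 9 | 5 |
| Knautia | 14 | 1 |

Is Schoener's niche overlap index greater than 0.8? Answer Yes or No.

No

Proportions for morphospecies II (n=72): 7/72=0.0972, 12/72=0.1667, 14/72=0.1944, 16/72=0.2222, 9/72=0.1250, 14/72=0.1944
Proportions for morphospecies I (n=97): 1/97=0.0103, 1/97=0.0103, 81/97=0.8351, 8/97=0.0825, 5/97=0.0515, 1/97=0.0103
Σ|p₁ᵢ − p₂ᵢ| = 0.0869 + 0.1564 + 0.6407 + 0.1397 + 0.0735 + 0.1841 = 1.2813
D = 1 − ½ × 1.2813 = 1 − 0.64065 = 0.35935
D = 0.35935 < 0.8 → No.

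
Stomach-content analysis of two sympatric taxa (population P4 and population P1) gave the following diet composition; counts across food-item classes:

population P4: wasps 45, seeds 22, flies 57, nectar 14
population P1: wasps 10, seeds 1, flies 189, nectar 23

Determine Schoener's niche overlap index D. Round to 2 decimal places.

Proportions for population P4 (n=138): 45/138=0.3261, 22/138=0.1594, 57/138=0.4130, 14/138=0.1014
Proportions for population P1 (n=223): 10/223=0.0448, 1/223=0.0045, 189/223=0.8475, 23/223=0.1031
Σ|p₁ᵢ − p₂ᵢ| = 0.2813 + 0.1549 + 0.4345 + 0.0017 = 0.8724
D = 1 − ½ × 0.8724 = 1 − 0.43620 = 0.56380

0.56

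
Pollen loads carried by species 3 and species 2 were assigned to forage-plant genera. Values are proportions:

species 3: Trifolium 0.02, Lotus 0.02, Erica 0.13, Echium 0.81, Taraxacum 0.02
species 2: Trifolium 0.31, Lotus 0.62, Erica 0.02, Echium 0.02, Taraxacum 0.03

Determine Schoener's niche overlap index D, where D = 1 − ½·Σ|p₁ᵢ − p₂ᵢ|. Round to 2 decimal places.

Σ|p₁ᵢ − p₂ᵢ| = 0.29 + 0.60 + 0.11 + 0.79 + 0.01 = 1.80
D = 1 − ½ × 1.80 = 1 − 0.900 = 0.1000

0.10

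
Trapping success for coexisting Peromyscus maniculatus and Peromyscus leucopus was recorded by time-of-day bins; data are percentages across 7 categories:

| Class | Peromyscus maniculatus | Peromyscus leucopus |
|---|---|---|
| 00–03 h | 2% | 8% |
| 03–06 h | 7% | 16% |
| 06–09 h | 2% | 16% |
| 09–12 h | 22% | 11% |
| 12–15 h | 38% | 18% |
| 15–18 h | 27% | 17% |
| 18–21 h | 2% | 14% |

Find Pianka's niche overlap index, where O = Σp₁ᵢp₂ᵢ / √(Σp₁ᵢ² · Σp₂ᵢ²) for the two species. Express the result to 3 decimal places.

0.777

Convert percentages to proportions (divide by 100).
Σ p₁ᵢp₂ᵢ = 0.0016 + 0.0112 + 0.0032 + 0.0242 + 0.0684 + 0.0459 + 0.0028 = 0.1573
Σp_1ᵢ² = 0.02² + 0.07² + 0.02² + 0.22² + 0.38² + 0.27² + 0.02² = 0.0004 + 0.0049 + 0.0004 + 0.0484 + 0.1444 + 0.0729 + 0.0004 = 0.2718
Σp_2ᵢ² = 0.08² + 0.16² + 0.16² + 0.11² + 0.18² + 0.17² + 0.14² = 0.0064 + 0.0256 + 0.0256 + 0.0121 + 0.0324 + 0.0289 + 0.0196 = 0.1506
O = 0.1573 / √(0.2718 × 0.1506) = 0.1573 / 0.202319 = 0.77749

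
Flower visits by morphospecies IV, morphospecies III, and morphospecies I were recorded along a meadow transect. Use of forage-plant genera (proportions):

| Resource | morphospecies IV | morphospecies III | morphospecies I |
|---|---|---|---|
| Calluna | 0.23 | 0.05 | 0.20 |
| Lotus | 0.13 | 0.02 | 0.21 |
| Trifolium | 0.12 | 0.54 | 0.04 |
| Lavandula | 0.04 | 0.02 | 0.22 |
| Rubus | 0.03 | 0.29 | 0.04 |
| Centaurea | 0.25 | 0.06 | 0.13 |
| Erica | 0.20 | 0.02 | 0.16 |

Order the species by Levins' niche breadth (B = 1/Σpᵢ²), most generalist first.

morphospecies I > morphospecies IV > morphospecies III

Σp_IVᵢ² = 0.23² + 0.13² + 0.12² + 0.04² + 0.03² + 0.25² + 0.20² = 0.0529 + 0.0169 + 0.0144 + 0.0016 + 0.0009 + 0.0625 + 0.0400 = 0.1892
B_IV = 1 / 0.1892 = 5.2854
Σp_IIIᵢ² = 0.05² + 0.02² + 0.54² + 0.02² + 0.29² + 0.06² + 0.02² = 0.0025 + 0.0004 + 0.2916 + 0.0004 + 0.0841 + 0.0036 + 0.0004 = 0.3830
B_III = 1 / 0.3830 = 2.6110
Σp_Iᵢ² = 0.20² + 0.21² + 0.04² + 0.22² + 0.04² + 0.13² + 0.16² = 0.0400 + 0.0441 + 0.0016 + 0.0484 + 0.0016 + 0.0169 + 0.0256 = 0.1782
B_I = 1 / 0.1782 = 5.6117
Ranking by B (broadest → narrowest): morphospecies I (5.61) > morphospecies IV (5.29) > morphospecies III (2.61)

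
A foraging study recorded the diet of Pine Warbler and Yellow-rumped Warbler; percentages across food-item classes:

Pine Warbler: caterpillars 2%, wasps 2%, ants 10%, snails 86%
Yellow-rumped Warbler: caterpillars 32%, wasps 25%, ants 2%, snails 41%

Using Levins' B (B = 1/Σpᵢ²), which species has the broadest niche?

Yellow-rumped Warbler

Convert percentages to proportions (divide by 100).
Σp_Pineᵢ² = 0.02² + 0.02² + 0.10² + 0.86² = 0.0004 + 0.0004 + 0.0100 + 0.7396 = 0.7504
B_Pine = 1 / 0.7504 = 1.3326
Σp_Yellᵢ² = 0.32² + 0.25² + 0.02² + 0.41² = 0.1024 + 0.0625 + 0.0004 + 0.1681 = 0.3334
B_Yell = 1 / 0.3334 = 2.9994
Highest B → broadest niche (most generalist): Yellow-rumped Warbler (B = 3.00).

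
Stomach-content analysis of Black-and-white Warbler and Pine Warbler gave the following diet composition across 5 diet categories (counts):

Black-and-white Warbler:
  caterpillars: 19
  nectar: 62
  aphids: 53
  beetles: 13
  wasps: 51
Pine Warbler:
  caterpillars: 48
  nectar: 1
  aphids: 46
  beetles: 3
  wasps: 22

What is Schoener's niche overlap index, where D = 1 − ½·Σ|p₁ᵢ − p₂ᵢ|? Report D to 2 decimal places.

0.58

Proportions for Black-and-white Warbler (n=198): 19/198=0.0960, 62/198=0.3131, 53/198=0.2677, 13/198=0.0657, 51/198=0.2576
Proportions for Pine Warbler (n=120): 48/120=0.4000, 1/120=0.0083, 46/120=0.3833, 3/120=0.0250, 22/120=0.1833
Σ|p₁ᵢ − p₂ᵢ| = 0.3040 + 0.3048 + 0.1156 + 0.0407 + 0.0743 = 0.8394
D = 1 − ½ × 0.8394 = 1 − 0.41970 = 0.58030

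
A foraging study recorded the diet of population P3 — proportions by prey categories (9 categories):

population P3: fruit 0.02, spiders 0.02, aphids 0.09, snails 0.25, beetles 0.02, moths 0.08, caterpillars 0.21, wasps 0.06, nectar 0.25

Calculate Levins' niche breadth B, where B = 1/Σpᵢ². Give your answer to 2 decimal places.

Σpᵢ² = 0.02² + 0.02² + 0.09² + 0.25² + 0.02² + 0.08² + 0.21² + 0.06² + 0.25² = 0.0004 + 0.0004 + 0.0081 + 0.0625 + 0.0004 + 0.0064 + 0.0441 + 0.0036 + 0.0625 = 0.1884
B = 1 / 0.1884 = 5.3079

5.31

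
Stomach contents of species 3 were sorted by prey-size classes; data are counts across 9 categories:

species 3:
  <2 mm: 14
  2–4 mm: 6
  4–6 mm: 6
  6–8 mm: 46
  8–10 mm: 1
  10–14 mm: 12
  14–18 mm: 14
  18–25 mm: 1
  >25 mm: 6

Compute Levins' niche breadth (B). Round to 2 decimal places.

4.07

Proportions for species 3 (n=106): 14/106=0.1321, 6/106=0.0566, 6/106=0.0566, 46/106=0.4340, 1/106=0.0094, 12/106=0.1132, 14/106=0.1321, 1/106=0.0094, 6/106=0.0566
Σpᵢ² = 0.1321² + 0.0566² + 0.0566² + 0.4340² + 0.0094² + 0.1132² + 0.1321² + 0.0094² + 0.0566² = 0.017450 + 0.003204 + 0.003204 + 0.188356 + 0.000088 + 0.012814 + 0.017450 + 0.000088 + 0.003204 = 0.245858
B = 1 / 0.245858 = 4.0674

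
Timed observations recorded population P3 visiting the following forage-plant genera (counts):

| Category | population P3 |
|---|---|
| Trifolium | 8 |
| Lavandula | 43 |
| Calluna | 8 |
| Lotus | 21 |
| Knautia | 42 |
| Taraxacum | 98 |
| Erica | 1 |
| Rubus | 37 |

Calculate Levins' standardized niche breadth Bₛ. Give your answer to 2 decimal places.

0.48

Proportions for population P3 (n=258): 8/258=0.0310, 43/258=0.1667, 8/258=0.0310, 21/258=0.0814, 42/258=0.1628, 98/258=0.3798, 1/258=0.0039, 37/258=0.1434
Σpᵢ² = 0.0310² + 0.1667² + 0.0310² + 0.0814² + 0.1628² + 0.3798² + 0.0039² + 0.1434² = 0.000961 + 0.027789 + 0.000961 + 0.006626 + 0.026504 + 0.144248 + 0.000015 + 0.020564 = 0.227668
B = 1 / 0.227668 = 4.3924
Bₛ = (B − 1)/(n − 1) = (4.3924 − 1)/(8 − 1) = 3.3924/7 = 0.4846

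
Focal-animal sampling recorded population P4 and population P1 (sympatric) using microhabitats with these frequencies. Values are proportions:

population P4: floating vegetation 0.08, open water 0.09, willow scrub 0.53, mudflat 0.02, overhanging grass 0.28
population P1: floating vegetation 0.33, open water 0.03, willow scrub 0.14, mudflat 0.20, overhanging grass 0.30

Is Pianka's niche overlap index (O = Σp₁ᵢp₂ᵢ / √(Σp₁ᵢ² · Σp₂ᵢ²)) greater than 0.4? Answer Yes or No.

Yes

Σ p₁ᵢp₂ᵢ = 0.0264 + 0.0027 + 0.0742 + 0.0040 + 0.0840 = 0.1913
Σp_1ᵢ² = 0.08² + 0.09² + 0.53² + 0.02² + 0.28² = 0.0064 + 0.0081 + 0.2809 + 0.0004 + 0.0784 = 0.3742
Σp_2ᵢ² = 0.33² + 0.03² + 0.14² + 0.20² + 0.30² = 0.1089 + 0.0009 + 0.0196 + 0.0400 + 0.0900 = 0.2594
O = 0.1913 / √(0.3742 × 0.2594) = 0.1913 / 0.31156 = 0.6140
O = 0.6140 > 0.4 → Yes.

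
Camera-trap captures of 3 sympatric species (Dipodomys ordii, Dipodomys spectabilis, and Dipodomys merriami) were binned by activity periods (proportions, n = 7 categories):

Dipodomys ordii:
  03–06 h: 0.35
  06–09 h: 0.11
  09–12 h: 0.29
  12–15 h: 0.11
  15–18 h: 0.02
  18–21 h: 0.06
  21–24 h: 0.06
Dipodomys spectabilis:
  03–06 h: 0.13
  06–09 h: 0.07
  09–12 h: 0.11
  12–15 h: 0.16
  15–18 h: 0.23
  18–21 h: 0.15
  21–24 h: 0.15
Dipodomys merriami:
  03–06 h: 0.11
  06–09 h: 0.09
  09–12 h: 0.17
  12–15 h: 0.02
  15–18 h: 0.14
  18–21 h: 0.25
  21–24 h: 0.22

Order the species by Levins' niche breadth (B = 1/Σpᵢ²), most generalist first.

Σp_ordiᵢ² = 0.35² + 0.11² + 0.29² + 0.11² + 0.02² + 0.06² + 0.06² = 0.1225 + 0.0121 + 0.0841 + 0.0121 + 0.0004 + 0.0036 + 0.0036 = 0.2384
B_ordi = 1 / 0.2384 = 4.1946
Σp_specᵢ² = 0.13² + 0.07² + 0.11² + 0.16² + 0.23² + 0.15² + 0.15² = 0.0169 + 0.0049 + 0.0121 + 0.0256 + 0.0529 + 0.0225 + 0.0225 = 0.1574
B_spec = 1 / 0.1574 = 6.3532
Σp_merrᵢ² = 0.11² + 0.09² + 0.17² + 0.02² + 0.14² + 0.25² + 0.22² = 0.0121 + 0.0081 + 0.0289 + 0.0004 + 0.0196 + 0.0625 + 0.0484 = 0.1800
B_merr = 1 / 0.1800 = 5.5556
Ranking by B (broadest → narrowest): Dipodomys spectabilis (6.35) > Dipodomys merriami (5.56) > Dipodomys ordii (4.19)

Dipodomys spectabilis > Dipodomys merriami > Dipodomys ordii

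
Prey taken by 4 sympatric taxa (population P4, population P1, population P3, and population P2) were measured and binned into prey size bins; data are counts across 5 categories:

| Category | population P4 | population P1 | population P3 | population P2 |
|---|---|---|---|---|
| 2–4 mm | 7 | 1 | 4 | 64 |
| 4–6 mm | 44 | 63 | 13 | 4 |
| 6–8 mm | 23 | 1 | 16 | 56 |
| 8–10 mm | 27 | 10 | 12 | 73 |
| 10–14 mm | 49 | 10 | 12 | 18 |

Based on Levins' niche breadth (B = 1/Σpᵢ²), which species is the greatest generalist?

Proportions for population P4 (n=150): 7/150=0.0467, 44/150=0.2933, 23/150=0.1533, 27/150=0.1800, 49/150=0.3267
Proportions for population P1 (n=85): 1/85=0.0118, 63/85=0.7412, 1/85=0.0118, 10/85=0.1176, 10/85=0.1176
Proportions for population P3 (n=57): 4/57=0.0702, 13/57=0.2281, 16/57=0.2807, 12/57=0.2105, 12/57=0.2105
Proportions for population P2 (n=215): 64/215=0.2977, 4/215=0.0186, 56/215=0.2605, 73/215=0.3395, 18/215=0.0837
Σp_P4ᵢ² = 0.0467² + 0.2933² + 0.1533² + 0.1800² + 0.3267² = 0.002181 + 0.086025 + 0.023501 + 0.032400 + 0.106733 = 0.250840
B_P4 = 1 / 0.250840 = 3.9866
Σp_P1ᵢ² = 0.0118² + 0.7412² + 0.0118² + 0.1176² + 0.1176² = 0.000139 + 0.549377 + 0.000139 + 0.013830 + 0.013830 = 0.577315
B_P1 = 1 / 0.577315 = 1.7322
Σp_P3ᵢ² = 0.0702² + 0.2281² + 0.2807² + 0.2105² + 0.2105² = 0.004928 + 0.052030 + 0.078792 + 0.044310 + 0.044310 = 0.224370
B_P3 = 1 / 0.224370 = 4.4569
Σp_P2ᵢ² = 0.2977² + 0.0186² + 0.2605² + 0.3395² + 0.0837² = 0.088625 + 0.000346 + 0.067860 + 0.115260 + 0.007006 = 0.279097
B_P2 = 1 / 0.279097 = 3.5830
Highest B → broadest niche (most generalist): population P3 (B = 4.46).

population P3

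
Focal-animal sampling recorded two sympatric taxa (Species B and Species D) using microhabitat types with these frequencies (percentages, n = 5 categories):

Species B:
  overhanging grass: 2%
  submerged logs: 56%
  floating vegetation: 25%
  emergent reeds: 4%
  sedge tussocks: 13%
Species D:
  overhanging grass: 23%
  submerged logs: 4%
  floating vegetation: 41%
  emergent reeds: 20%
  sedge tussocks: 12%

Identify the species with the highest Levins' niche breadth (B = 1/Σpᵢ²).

Convert percentages to proportions (divide by 100).
Σp_Bᵢ² = 0.02² + 0.56² + 0.25² + 0.04² + 0.13² = 0.0004 + 0.3136 + 0.0625 + 0.0016 + 0.0169 = 0.3950
B_B = 1 / 0.3950 = 2.5316
Σp_Dᵢ² = 0.23² + 0.04² + 0.41² + 0.20² + 0.12² = 0.0529 + 0.0016 + 0.1681 + 0.0400 + 0.0144 = 0.2770
B_D = 1 / 0.2770 = 3.6101
Highest B → broadest niche (most generalist): Species D (B = 3.61).

Species D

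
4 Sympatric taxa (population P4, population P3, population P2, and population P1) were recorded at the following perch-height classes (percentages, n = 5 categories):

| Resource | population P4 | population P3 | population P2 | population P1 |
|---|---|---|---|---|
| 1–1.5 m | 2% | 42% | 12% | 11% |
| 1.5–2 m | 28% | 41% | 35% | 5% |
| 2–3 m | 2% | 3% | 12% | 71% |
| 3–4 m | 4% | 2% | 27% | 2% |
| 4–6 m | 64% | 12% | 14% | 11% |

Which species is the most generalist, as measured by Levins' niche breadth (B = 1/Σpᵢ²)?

population P2

Convert percentages to proportions (divide by 100).
Σp_P4ᵢ² = 0.02² + 0.28² + 0.02² + 0.04² + 0.64² = 0.0004 + 0.0784 + 0.0004 + 0.0016 + 0.4096 = 0.4904
B_P4 = 1 / 0.4904 = 2.0392
Σp_P3ᵢ² = 0.42² + 0.41² + 0.03² + 0.02² + 0.12² = 0.1764 + 0.1681 + 0.0009 + 0.0004 + 0.0144 = 0.3602
B_P3 = 1 / 0.3602 = 2.7762
Σp_P2ᵢ² = 0.12² + 0.35² + 0.12² + 0.27² + 0.14² = 0.0144 + 0.1225 + 0.0144 + 0.0729 + 0.0196 = 0.2438
B_P2 = 1 / 0.2438 = 4.1017
Σp_P1ᵢ² = 0.11² + 0.05² + 0.71² + 0.02² + 0.11² = 0.0121 + 0.0025 + 0.5041 + 0.0004 + 0.0121 = 0.5312
B_P1 = 1 / 0.5312 = 1.8825
Highest B → broadest niche (most generalist): population P2 (B = 4.10).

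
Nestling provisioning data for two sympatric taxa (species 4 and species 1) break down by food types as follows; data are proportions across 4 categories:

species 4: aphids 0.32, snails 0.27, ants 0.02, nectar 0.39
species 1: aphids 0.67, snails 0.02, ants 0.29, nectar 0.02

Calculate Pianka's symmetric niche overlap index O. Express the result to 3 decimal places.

Σ p₁ᵢp₂ᵢ = 0.2144 + 0.0054 + 0.0058 + 0.0078 = 0.2334
Σp_1ᵢ² = 0.32² + 0.27² + 0.02² + 0.39² = 0.1024 + 0.0729 + 0.0004 + 0.1521 = 0.3278
Σp_2ᵢ² = 0.67² + 0.02² + 0.29² + 0.02² = 0.4489 + 0.0004 + 0.0841 + 0.0004 = 0.5338
O = 0.2334 / √(0.3278 × 0.5338) = 0.2334 / 0.418306 = 0.55796

0.558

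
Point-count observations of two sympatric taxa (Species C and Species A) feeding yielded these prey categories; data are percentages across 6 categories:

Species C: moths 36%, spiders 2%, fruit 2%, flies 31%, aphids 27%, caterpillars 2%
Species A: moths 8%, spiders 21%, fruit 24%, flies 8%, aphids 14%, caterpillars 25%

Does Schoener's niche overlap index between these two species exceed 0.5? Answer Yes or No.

Convert percentages to proportions (divide by 100).
Σ|p₁ᵢ − p₂ᵢ| = 0.28 + 0.19 + 0.22 + 0.23 + 0.13 + 0.23 = 1.28
D = 1 − ½ × 1.28 = 1 − 0.640 = 0.3600
D = 0.3600 < 0.5 → No.

No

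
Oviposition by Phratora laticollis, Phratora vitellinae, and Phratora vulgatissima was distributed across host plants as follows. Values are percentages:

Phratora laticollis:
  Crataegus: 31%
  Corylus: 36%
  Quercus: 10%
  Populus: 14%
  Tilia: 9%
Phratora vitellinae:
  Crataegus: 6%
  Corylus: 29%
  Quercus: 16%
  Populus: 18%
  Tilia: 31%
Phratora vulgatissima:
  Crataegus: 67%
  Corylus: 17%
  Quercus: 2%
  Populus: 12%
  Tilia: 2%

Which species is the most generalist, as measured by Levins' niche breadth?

Phratora vitellinae

Convert percentages to proportions (divide by 100).
Σp_latiᵢ² = 0.31² + 0.36² + 0.10² + 0.14² + 0.09² = 0.0961 + 0.1296 + 0.0100 + 0.0196 + 0.0081 = 0.2634
B_lati = 1 / 0.2634 = 3.7965
Σp_viteᵢ² = 0.06² + 0.29² + 0.16² + 0.18² + 0.31² = 0.0036 + 0.0841 + 0.0256 + 0.0324 + 0.0961 = 0.2418
B_vite = 1 / 0.2418 = 4.1356
Σp_vulgᵢ² = 0.67² + 0.17² + 0.02² + 0.12² + 0.02² = 0.4489 + 0.0289 + 0.0004 + 0.0144 + 0.0004 = 0.4930
B_vulg = 1 / 0.4930 = 2.0284
Highest B → broadest niche (most generalist): Phratora vitellinae (B = 4.14).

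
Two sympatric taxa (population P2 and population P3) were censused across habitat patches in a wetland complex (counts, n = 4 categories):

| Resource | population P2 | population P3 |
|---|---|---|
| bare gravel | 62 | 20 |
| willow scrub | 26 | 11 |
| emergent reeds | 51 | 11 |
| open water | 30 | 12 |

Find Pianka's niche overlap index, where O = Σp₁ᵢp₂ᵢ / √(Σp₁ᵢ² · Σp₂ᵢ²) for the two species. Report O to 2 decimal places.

0.97

Proportions for population P2 (n=169): 62/169=0.3669, 26/169=0.1538, 51/169=0.3018, 30/169=0.1775
Proportions for population P3 (n=54): 20/54=0.3704, 11/54=0.2037, 11/54=0.2037, 12/54=0.2222
Σ p₁ᵢp₂ᵢ = 0.135900 + 0.031329 + 0.061477 + 0.039441 = 0.268147
Σp_1ᵢ² = 0.3669² + 0.1538² + 0.3018² + 0.1775² = 0.134616 + 0.023654 + 0.091083 + 0.031506 = 0.280859
Σp_2ᵢ² = 0.3704² + 0.2037² + 0.2037² + 0.2222² = 0.137196 + 0.041494 + 0.041494 + 0.049373 = 0.269557
O = 0.268147 / √(0.280859 × 0.269557) = 0.268147 / 0.2751500 = 0.9745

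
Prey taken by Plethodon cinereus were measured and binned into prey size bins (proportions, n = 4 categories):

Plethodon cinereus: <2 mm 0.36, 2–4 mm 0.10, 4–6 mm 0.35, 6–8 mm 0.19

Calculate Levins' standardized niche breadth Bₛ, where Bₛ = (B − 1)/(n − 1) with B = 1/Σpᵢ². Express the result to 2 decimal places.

0.78

Σpᵢ² = 0.36² + 0.10² + 0.35² + 0.19² = 0.1296 + 0.0100 + 0.1225 + 0.0361 = 0.2982
B = 1 / 0.2982 = 3.3535
Bₛ = (B − 1)/(n − 1) = (3.3535 − 1)/(4 − 1) = 2.3535/3 = 0.7845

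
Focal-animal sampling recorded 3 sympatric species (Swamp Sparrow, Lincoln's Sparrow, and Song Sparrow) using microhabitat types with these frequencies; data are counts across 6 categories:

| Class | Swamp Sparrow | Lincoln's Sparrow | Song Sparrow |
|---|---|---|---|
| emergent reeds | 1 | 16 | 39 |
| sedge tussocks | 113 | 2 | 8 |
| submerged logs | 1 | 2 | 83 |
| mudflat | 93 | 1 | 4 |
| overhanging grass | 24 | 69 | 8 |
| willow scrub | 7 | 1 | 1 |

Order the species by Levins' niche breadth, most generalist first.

Proportions for Swamp Sparrow (n=239): 1/239=0.0042, 113/239=0.4728, 1/239=0.0042, 93/239=0.3891, 24/239=0.1004, 7/239=0.0293
Proportions for Lincoln's Sparrow (n=91): 16/91=0.1758, 2/91=0.0220, 2/91=0.0220, 1/91=0.0110, 69/91=0.7582, 1/91=0.0110
Proportions for Song Sparrow (n=143): 39/143=0.2727, 8/143=0.0559, 83/143=0.5804, 4/143=0.0280, 8/143=0.0559, 1/143=0.0070
Σp_Swamᵢ² = 0.0042² + 0.4728² + 0.0042² + 0.3891² + 0.1004² + 0.0293² = 0.000018 + 0.223540 + 0.000018 + 0.151399 + 0.010080 + 0.000858 = 0.385913
B_Swam = 1 / 0.385913 = 2.5913
Σp_Lincᵢ² = 0.1758² + 0.0220² + 0.0220² + 0.0110² + 0.7582² + 0.0110² = 0.030906 + 0.000484 + 0.000484 + 0.000121 + 0.574867 + 0.000121 = 0.606983
B_Linc = 1 / 0.606983 = 1.6475
Σp_Songᵢ² = 0.2727² + 0.0559² + 0.5804² + 0.0280² + 0.0559² + 0.0070² = 0.074365 + 0.003125 + 0.336864 + 0.000784 + 0.003125 + 0.000049 = 0.418312
B_Song = 1 / 0.418312 = 2.3906
Ranking by B (broadest → narrowest): Swamp Sparrow (2.59) > Song Sparrow (2.39) > Lincoln's Sparrow (1.65)

Swamp Sparrow > Song Sparrow > Lincoln's Sparrow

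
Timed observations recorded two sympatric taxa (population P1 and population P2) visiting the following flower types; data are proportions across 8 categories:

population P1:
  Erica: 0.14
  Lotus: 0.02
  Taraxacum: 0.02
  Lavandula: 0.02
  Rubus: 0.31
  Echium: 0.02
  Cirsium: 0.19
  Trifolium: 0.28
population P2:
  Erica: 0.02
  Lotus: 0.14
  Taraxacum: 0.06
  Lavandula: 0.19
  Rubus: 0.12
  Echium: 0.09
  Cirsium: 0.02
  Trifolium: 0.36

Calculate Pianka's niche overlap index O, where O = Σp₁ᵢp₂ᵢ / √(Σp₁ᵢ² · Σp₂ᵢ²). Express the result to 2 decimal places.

Σ p₁ᵢp₂ᵢ = 0.0028 + 0.0028 + 0.0012 + 0.0038 + 0.0372 + 0.0018 + 0.0038 + 0.1008 = 0.1542
Σp_1ᵢ² = 0.14² + 0.02² + 0.02² + 0.02² + 0.31² + 0.02² + 0.19² + 0.28² = 0.0196 + 0.0004 + 0.0004 + 0.0004 + 0.0961 + 0.0004 + 0.0361 + 0.0784 = 0.2318
Σp_2ᵢ² = 0.02² + 0.14² + 0.06² + 0.19² + 0.12² + 0.09² + 0.02² + 0.36² = 0.0004 + 0.0196 + 0.0036 + 0.0361 + 0.0144 + 0.0081 + 0.0004 + 0.1296 = 0.2122
O = 0.1542 / √(0.2318 × 0.2122) = 0.1542 / 0.22178 = 0.6953

0.70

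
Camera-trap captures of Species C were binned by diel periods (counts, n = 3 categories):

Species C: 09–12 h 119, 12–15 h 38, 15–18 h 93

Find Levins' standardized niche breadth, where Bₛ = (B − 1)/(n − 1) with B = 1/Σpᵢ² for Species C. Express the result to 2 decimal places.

Proportions for Species C (n=250): 119/250=0.4760, 38/250=0.1520, 93/250=0.3720
Σpᵢ² = 0.4760² + 0.1520² + 0.3720² = 0.226576 + 0.023104 + 0.138384 = 0.388064
B = 1 / 0.388064 = 2.5769
Bₛ = (B − 1)/(n − 1) = (2.5769 − 1)/(3 − 1) = 1.5769/2 = 0.7885

0.79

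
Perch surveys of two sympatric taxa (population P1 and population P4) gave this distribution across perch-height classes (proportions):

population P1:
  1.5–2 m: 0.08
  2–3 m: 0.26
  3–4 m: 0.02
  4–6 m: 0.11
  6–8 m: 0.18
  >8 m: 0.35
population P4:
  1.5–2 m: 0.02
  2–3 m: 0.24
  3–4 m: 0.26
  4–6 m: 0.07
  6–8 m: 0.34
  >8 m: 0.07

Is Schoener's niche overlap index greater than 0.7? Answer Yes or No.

No

Σ|p₁ᵢ − p₂ᵢ| = 0.06 + 0.02 + 0.24 + 0.04 + 0.16 + 0.28 = 0.80
D = 1 − ½ × 0.80 = 1 − 0.400 = 0.6000
D = 0.6000 < 0.7 → No.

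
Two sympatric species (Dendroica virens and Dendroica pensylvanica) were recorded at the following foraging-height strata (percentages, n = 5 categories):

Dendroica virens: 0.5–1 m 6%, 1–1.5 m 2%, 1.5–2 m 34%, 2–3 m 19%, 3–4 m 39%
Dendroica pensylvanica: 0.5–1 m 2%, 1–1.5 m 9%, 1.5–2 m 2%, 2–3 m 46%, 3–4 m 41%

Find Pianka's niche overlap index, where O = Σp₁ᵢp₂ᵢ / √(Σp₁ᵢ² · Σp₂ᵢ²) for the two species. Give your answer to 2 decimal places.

0.74

Convert percentages to proportions (divide by 100).
Σ p₁ᵢp₂ᵢ = 0.0012 + 0.0018 + 0.0068 + 0.0874 + 0.1599 = 0.2571
Σp_1ᵢ² = 0.06² + 0.02² + 0.34² + 0.19² + 0.39² = 0.0036 + 0.0004 + 0.1156 + 0.0361 + 0.1521 = 0.3078
Σp_2ᵢ² = 0.02² + 0.09² + 0.02² + 0.46² + 0.41² = 0.0004 + 0.0081 + 0.0004 + 0.2116 + 0.1681 = 0.3886
O = 0.2571 / √(0.3078 × 0.3886) = 0.2571 / 0.34585 = 0.7434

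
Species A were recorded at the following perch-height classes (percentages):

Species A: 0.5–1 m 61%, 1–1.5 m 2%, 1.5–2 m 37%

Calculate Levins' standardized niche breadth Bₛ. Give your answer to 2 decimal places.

Convert percentages to proportions (divide by 100).
Σpᵢ² = 0.61² + 0.02² + 0.37² = 0.3721 + 0.0004 + 0.1369 = 0.5094
B = 1 / 0.5094 = 1.9631
Bₛ = (B − 1)/(n − 1) = (1.9631 − 1)/(3 − 1) = 0.9631/2 = 0.4816

0.48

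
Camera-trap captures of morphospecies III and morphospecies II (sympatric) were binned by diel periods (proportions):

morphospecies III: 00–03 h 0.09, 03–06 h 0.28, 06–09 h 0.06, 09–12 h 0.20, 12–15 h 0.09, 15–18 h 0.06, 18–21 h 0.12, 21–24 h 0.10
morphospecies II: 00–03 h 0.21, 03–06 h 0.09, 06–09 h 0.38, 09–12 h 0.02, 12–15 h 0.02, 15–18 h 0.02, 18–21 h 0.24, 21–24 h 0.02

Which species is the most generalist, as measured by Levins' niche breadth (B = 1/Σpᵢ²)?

Σp_IIIᵢ² = 0.09² + 0.28² + 0.06² + 0.20² + 0.09² + 0.06² + 0.12² + 0.10² = 0.0081 + 0.0784 + 0.0036 + 0.0400 + 0.0081 + 0.0036 + 0.0144 + 0.0100 = 0.1662
B_III = 1 / 0.1662 = 6.0168
Σp_IIᵢ² = 0.21² + 0.09² + 0.38² + 0.02² + 0.02² + 0.02² + 0.24² + 0.02² = 0.0441 + 0.0081 + 0.1444 + 0.0004 + 0.0004 + 0.0004 + 0.0576 + 0.0004 = 0.2558
B_II = 1 / 0.2558 = 3.9093
Highest B → broadest niche (most generalist): morphospecies III (B = 6.02).

morphospecies III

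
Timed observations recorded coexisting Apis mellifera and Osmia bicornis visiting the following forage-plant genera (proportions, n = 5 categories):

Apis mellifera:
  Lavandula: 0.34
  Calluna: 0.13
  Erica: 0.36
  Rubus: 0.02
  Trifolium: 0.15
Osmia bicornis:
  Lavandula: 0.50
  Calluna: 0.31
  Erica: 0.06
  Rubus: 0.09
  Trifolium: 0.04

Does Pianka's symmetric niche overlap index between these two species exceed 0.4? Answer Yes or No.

Σ p₁ᵢp₂ᵢ = 0.1700 + 0.0403 + 0.0216 + 0.0018 + 0.0060 = 0.2397
Σp_1ᵢ² = 0.34² + 0.13² + 0.36² + 0.02² + 0.15² = 0.1156 + 0.0169 + 0.1296 + 0.0004 + 0.0225 = 0.2850
Σp_2ᵢ² = 0.50² + 0.31² + 0.06² + 0.09² + 0.04² = 0.2500 + 0.0961 + 0.0036 + 0.0081 + 0.0016 = 0.3594
O = 0.2397 / √(0.2850 × 0.3594) = 0.2397 / 0.32005 = 0.7489
O = 0.7489 > 0.4 → Yes.

Yes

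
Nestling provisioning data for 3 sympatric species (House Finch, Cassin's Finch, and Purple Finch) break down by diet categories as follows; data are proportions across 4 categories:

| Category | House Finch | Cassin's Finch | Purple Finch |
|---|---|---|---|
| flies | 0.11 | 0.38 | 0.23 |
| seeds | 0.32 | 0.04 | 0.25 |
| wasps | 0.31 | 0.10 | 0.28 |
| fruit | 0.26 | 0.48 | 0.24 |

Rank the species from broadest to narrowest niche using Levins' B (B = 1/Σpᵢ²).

Purple Finch > House Finch > Cassin's Finch

Σp_Housᵢ² = 0.11² + 0.32² + 0.31² + 0.26² = 0.0121 + 0.1024 + 0.0961 + 0.0676 = 0.2782
B_Hous = 1 / 0.2782 = 3.5945
Σp_Cassᵢ² = 0.38² + 0.04² + 0.10² + 0.48² = 0.1444 + 0.0016 + 0.0100 + 0.2304 = 0.3864
B_Cass = 1 / 0.3864 = 2.5880
Σp_Purpᵢ² = 0.23² + 0.25² + 0.28² + 0.24² = 0.0529 + 0.0625 + 0.0784 + 0.0576 = 0.2514
B_Purp = 1 / 0.2514 = 3.9777
Ranking by B (broadest → narrowest): Purple Finch (3.98) > House Finch (3.59) > Cassin's Finch (2.59)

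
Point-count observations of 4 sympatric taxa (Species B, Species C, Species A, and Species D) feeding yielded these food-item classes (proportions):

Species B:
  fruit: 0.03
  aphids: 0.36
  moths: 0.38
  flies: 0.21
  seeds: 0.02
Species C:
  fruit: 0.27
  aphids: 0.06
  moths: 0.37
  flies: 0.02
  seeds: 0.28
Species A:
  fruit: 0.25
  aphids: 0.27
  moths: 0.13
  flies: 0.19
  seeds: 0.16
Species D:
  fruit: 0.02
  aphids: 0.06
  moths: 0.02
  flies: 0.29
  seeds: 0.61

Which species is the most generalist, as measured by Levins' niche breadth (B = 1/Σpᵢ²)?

Species A

Σp_Bᵢ² = 0.03² + 0.36² + 0.38² + 0.21² + 0.02² = 0.0009 + 0.1296 + 0.1444 + 0.0441 + 0.0004 = 0.3194
B_B = 1 / 0.3194 = 3.1309
Σp_Cᵢ² = 0.27² + 0.06² + 0.37² + 0.02² + 0.28² = 0.0729 + 0.0036 + 0.1369 + 0.0004 + 0.0784 = 0.2922
B_C = 1 / 0.2922 = 3.4223
Σp_Aᵢ² = 0.25² + 0.27² + 0.13² + 0.19² + 0.16² = 0.0625 + 0.0729 + 0.0169 + 0.0361 + 0.0256 = 0.2140
B_A = 1 / 0.2140 = 4.6729
Σp_Dᵢ² = 0.02² + 0.06² + 0.02² + 0.29² + 0.61² = 0.0004 + 0.0036 + 0.0004 + 0.0841 + 0.3721 = 0.4606
B_D = 1 / 0.4606 = 2.1711
Highest B → broadest niche (most generalist): Species A (B = 4.67).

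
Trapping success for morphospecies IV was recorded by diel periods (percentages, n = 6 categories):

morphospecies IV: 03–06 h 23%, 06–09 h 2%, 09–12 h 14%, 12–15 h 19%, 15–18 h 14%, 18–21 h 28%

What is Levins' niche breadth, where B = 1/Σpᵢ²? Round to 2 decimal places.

Convert percentages to proportions (divide by 100).
Σpᵢ² = 0.23² + 0.02² + 0.14² + 0.19² + 0.14² + 0.28² = 0.0529 + 0.0004 + 0.0196 + 0.0361 + 0.0196 + 0.0784 = 0.2070
B = 1 / 0.2070 = 4.8309

4.83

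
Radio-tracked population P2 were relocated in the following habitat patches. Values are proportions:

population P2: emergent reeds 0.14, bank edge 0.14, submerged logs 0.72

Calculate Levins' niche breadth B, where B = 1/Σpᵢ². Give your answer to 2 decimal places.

1.79

Σpᵢ² = 0.14² + 0.14² + 0.72² = 0.0196 + 0.0196 + 0.5184 = 0.5576
B = 1 / 0.5576 = 1.7934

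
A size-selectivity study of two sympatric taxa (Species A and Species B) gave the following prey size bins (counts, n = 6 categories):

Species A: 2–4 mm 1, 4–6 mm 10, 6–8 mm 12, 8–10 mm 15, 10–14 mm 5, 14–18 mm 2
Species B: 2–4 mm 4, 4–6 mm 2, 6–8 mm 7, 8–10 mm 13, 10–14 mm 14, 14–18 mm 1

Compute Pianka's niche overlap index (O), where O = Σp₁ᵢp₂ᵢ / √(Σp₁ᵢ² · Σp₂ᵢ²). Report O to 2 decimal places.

Proportions for Species A (n=45): 1/45=0.0222, 10/45=0.2222, 12/45=0.2667, 15/45=0.3333, 5/45=0.1111, 2/45=0.0444
Proportions for Species B (n=41): 4/41=0.0976, 2/41=0.0488, 7/41=0.1707, 13/41=0.3171, 14/41=0.3415, 1/41=0.0244
Σ p₁ᵢp₂ᵢ = 0.002167 + 0.010843 + 0.045526 + 0.105689 + 0.037941 + 0.001083 = 0.203249
Σp_1ᵢ² = 0.0222² + 0.2222² + 0.2667² + 0.3333² + 0.1111² + 0.0444² = 0.000493 + 0.049373 + 0.071129 + 0.111089 + 0.012343 + 0.001971 = 0.246398
Σp_2ᵢ² = 0.0976² + 0.0488² + 0.1707² + 0.3171² + 0.3415² + 0.0244² = 0.009526 + 0.002381 + 0.029138 + 0.100552 + 0.116622 + 0.000595 = 0.258814
O = 0.203249 / √(0.246398 × 0.258814) = 0.203249 / 0.2525297 = 0.8049

0.80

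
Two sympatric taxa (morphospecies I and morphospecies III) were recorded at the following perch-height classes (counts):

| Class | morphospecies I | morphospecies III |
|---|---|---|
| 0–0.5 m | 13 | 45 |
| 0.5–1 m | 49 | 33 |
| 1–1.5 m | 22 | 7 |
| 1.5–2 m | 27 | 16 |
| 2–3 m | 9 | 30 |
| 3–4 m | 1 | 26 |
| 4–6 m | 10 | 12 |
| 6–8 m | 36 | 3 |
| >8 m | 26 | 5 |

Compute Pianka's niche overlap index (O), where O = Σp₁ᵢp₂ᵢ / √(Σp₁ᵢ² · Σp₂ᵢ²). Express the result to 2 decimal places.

0.62

Proportions for morphospecies I (n=193): 13/193=0.0674, 49/193=0.2539, 22/193=0.1140, 27/193=0.1399, 9/193=0.0466, 1/193=0.0052, 10/193=0.0518, 36/193=0.1865, 26/193=0.1347
Proportions for morphospecies III (n=177): 45/177=0.2542, 33/177=0.1864, 7/177=0.0395, 16/177=0.0904, 30/177=0.1695, 26/177=0.1469, 12/177=0.0678, 3/177=0.0169, 5/177=0.0282
Σ p₁ᵢp₂ᵢ = 0.017133 + 0.047327 + 0.004503 + 0.012647 + 0.007899 + 0.000764 + 0.003512 + 0.003152 + 0.003799 = 0.100736
Σp_1ᵢ² = 0.0674² + 0.2539² + 0.1140² + 0.1399² + 0.0466² + 0.0052² + 0.0518² + 0.1865² + 0.1347² = 0.004543 + 0.064465 + 0.012996 + 0.019572 + 0.002172 + 0.000027 + 0.002683 + 0.034782 + 0.018144 = 0.159384
Σp_2ᵢ² = 0.2542² + 0.1864² + 0.0395² + 0.0904² + 0.1695² + 0.1469² + 0.0678² + 0.0169² + 0.0282² = 0.064618 + 0.034745 + 0.001560 + 0.008172 + 0.028730 + 0.021580 + 0.004597 + 0.000286 + 0.000795 = 0.165083
O = 0.100736 / √(0.159384 × 0.165083) = 0.100736 / 0.1622085 = 0.6210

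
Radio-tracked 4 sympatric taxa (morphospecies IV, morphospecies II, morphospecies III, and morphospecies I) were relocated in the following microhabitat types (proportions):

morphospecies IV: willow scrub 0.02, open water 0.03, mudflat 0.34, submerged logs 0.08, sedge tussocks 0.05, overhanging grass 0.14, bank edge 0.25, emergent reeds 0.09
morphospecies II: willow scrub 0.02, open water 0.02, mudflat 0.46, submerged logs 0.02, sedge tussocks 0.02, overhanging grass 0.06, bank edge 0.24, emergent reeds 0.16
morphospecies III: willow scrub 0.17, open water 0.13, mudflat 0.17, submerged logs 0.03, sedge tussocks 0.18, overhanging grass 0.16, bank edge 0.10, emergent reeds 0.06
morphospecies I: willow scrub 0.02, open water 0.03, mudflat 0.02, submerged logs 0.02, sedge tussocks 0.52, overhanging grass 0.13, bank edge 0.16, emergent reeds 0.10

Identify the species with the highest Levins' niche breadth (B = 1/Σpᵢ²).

Σp_IVᵢ² = 0.02² + 0.03² + 0.34² + 0.08² + 0.05² + 0.14² + 0.25² + 0.09² = 0.0004 + 0.0009 + 0.1156 + 0.0064 + 0.0025 + 0.0196 + 0.0625 + 0.0081 = 0.2160
B_IV = 1 / 0.2160 = 4.6296
Σp_IIᵢ² = 0.02² + 0.02² + 0.46² + 0.02² + 0.02² + 0.06² + 0.24² + 0.16² = 0.0004 + 0.0004 + 0.2116 + 0.0004 + 0.0004 + 0.0036 + 0.0576 + 0.0256 = 0.3000
B_II = 1 / 0.3000 = 3.3333
Σp_IIIᵢ² = 0.17² + 0.13² + 0.17² + 0.03² + 0.18² + 0.16² + 0.10² + 0.06² = 0.0289 + 0.0169 + 0.0289 + 0.0009 + 0.0324 + 0.0256 + 0.0100 + 0.0036 = 0.1472
B_III = 1 / 0.1472 = 6.7935
Σp_Iᵢ² = 0.02² + 0.03² + 0.02² + 0.02² + 0.52² + 0.13² + 0.16² + 0.10² = 0.0004 + 0.0009 + 0.0004 + 0.0004 + 0.2704 + 0.0169 + 0.0256 + 0.0100 = 0.3250
B_I = 1 / 0.3250 = 3.0769
Highest B → broadest niche (most generalist): morphospecies III (B = 6.79).

morphospecies III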